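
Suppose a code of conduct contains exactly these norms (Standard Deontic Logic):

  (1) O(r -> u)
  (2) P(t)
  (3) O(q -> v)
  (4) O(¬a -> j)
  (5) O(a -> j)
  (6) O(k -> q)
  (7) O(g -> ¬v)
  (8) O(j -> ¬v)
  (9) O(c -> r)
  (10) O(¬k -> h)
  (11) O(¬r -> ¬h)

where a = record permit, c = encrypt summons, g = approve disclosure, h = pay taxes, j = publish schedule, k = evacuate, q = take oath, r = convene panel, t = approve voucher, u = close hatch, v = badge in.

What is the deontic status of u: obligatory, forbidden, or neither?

By case analysis on a: premise 5 gives O(a -> j) and premise 4 gives O(¬a -> j), so O(j) either way.
From O(j) and premise 8, O(j -> ¬v), we obtain O(¬v).
Premise 3 is O(q -> v); contrapositively O(¬v -> ¬q). Since O(¬v) holds, K gives O(¬q).
The contrapositive of premise 6 (O(k -> q)) is O(¬q -> ¬k), and O(¬q) is already established, so O(¬k).
With premise 10, O(¬k -> h), the K-axiom yields O(h).
Premise 11, O(¬r -> ¬h), contraposes to O(h -> r); with O(h) we get O(r).
From O(r) and premise 1, O(r -> u), we obtain O(u).
Premises 2, 7, 9 do not contribute to this derivation.
Hence u is obligatory.

Obligatory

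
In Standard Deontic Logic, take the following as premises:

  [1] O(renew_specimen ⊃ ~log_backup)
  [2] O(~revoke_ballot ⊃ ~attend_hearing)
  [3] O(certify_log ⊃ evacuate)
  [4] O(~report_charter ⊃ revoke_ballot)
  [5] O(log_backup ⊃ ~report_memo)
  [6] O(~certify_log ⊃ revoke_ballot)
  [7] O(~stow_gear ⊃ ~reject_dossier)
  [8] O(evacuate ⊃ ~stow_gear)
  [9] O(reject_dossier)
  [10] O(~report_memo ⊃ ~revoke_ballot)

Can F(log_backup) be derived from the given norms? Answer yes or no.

Yes

From premise 9 we have O(reject_dossier).
The contrapositive of premise 7 (O(~stow_gear ⊃ ~reject_dossier)) is O(reject_dossier ⊃ stow_gear), and O(reject_dossier) is already established, so O(stow_gear).
Premise 8 is O(evacuate ⊃ ~stow_gear); contrapositively O(stow_gear ⊃ ~evacuate). Since O(stow_gear) holds, K gives O(~evacuate).
Premise 3, O(certify_log ⊃ evacuate), contraposes to O(~evacuate ⊃ ~certify_log); with O(~evacuate) we get O(~certify_log).
Applying K to premise 6 (O(~certify_log ⊃ revoke_ballot)) and O(~certify_log) yields O(revoke_ballot).
The contrapositive of premise 10 (O(~report_memo ⊃ ~revoke_ballot)) is O(revoke_ballot ⊃ report_memo), and O(revoke_ballot) is already established, so O(report_memo).
The contrapositive of premise 5 (O(log_backup ⊃ ~report_memo)) is O(report_memo ⊃ ~log_backup), and O(report_memo) is already established, so O(~log_backup).
Premises 1, 2, 4 do not contribute to this derivation.
So O(~log_backup) holds, i.e. F(log_backup). The claim follows.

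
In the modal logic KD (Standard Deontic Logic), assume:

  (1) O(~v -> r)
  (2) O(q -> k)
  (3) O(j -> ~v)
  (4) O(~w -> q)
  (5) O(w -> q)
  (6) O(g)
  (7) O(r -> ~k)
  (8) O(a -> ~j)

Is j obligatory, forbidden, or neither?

Premises 5 and 4 cover both cases: O(w -> q) and O(~w -> q). Since w ∨ ~w is a tautology, O(q) follows.
From O(q) and premise 2, O(q -> k), we obtain O(k).
Premise 7 is O(r -> ~k); contrapositively O(k -> ~r). Since O(k) holds, K gives O(~r).
The contrapositive of premise 1 (O(~v -> r)) is O(~r -> v), and O(~r) is already established, so O(v).
Premise 3, O(j -> ~v), contraposes to O(v -> ~j); with O(v) we get O(~j).
Premises 6, 8 do not contribute to this derivation.
Thus O(~j), which is F(j): j is forbidden.

Forbidden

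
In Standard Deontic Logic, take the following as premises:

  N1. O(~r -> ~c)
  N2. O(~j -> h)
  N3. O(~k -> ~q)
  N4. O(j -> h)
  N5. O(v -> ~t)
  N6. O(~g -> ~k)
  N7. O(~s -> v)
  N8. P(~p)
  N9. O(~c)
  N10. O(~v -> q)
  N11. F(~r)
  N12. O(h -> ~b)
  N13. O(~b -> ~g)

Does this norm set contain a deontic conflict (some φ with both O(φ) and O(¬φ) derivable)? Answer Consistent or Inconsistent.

Premise 1 is O(~r -> ~c); even if O(~c) held, inferring O(~r) would be affirming the consequent — invalid.
So O(~r) is not derivable, and the apparent clash with O(r) does not arise.
A world satisfying every obligation exists (e.g. b=false, c=false, g=false, h=true, j=false, k=false, p=false, q=false, r=true, s=false, t=false, v=true); no atom is both obligatory and forbidden, so the set is consistent.

Consistent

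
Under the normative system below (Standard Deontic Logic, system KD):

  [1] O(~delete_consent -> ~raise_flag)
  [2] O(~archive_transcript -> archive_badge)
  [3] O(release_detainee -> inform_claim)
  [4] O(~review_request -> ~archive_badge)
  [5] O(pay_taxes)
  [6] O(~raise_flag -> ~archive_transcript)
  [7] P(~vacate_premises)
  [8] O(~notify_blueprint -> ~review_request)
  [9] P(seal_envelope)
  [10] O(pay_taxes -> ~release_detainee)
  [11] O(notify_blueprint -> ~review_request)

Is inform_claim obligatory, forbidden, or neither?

Premise 3 is O(release_detainee -> inform_claim), but O(release_detainee) is not derivable from the premises, so it does not yield O(inform_claim).
No premise or chain of K-axiom applications forces O(inform_claim), and none forces O(~inform_claim). So inform_claim is neither obligatory nor forbidden under these norms.

Neither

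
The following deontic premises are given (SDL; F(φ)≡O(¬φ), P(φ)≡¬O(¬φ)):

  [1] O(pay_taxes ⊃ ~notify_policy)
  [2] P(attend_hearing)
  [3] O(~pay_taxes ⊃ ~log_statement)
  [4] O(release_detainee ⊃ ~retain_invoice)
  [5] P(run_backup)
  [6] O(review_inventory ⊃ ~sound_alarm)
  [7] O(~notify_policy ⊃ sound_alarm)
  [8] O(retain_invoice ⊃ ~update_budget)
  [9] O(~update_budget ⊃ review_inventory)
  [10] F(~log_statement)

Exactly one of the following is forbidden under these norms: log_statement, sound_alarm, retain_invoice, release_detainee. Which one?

retain_invoice

Premise 10 is F(~log_statement), i.e. O(log_statement).
Premise 3, O(~pay_taxes ⊃ ~log_statement), contraposes to O(log_statement ⊃ pay_taxes); with O(log_statement) we get O(pay_taxes).
Premise 1 is O(pay_taxes ⊃ ~notify_policy); since O(pay_taxes), deontic closure gives O(~notify_policy).
Premise 7 is O(~notify_policy ⊃ sound_alarm); since O(~notify_policy), deontic closure gives O(sound_alarm).
The contrapositive of premise 6 (O(review_inventory ⊃ ~sound_alarm)) is O(sound_alarm ⊃ ~review_inventory), and O(sound_alarm) is already established, so O(~review_inventory).
Premise 9, O(~update_budget ⊃ review_inventory), contraposes to O(~review_inventory ⊃ update_budget); with O(~review_inventory) we get O(update_budget).
Premise 8, O(retain_invoice ⊃ ~update_budget), contraposes to O(update_budget ⊃ ~retain_invoice); with O(update_budget) we get O(~retain_invoice).
So O(~retain_invoice) holds, i.e. retain_invoice is forbidden. None of the other listed options is forbidden under the premises.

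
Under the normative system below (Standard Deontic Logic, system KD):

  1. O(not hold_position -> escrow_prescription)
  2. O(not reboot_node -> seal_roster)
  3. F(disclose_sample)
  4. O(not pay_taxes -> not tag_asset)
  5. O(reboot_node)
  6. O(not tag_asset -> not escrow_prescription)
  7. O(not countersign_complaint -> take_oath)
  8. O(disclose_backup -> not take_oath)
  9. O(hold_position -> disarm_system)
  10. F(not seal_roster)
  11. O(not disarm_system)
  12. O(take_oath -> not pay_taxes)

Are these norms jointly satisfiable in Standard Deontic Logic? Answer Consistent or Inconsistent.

Consistent

Premise 2 is O(not reboot_node -> seal_roster); even if O(seal_roster) held, inferring O(not reboot_node) would be affirming the consequent — invalid.
So O(not reboot_node) is not derivable, and the apparent clash with O(reboot_node) does not arise.
A world satisfying every obligation exists (e.g. countersign_complaint=true, disarm_system=false, disclose_backup=false, disclose_sample=false, escrow_prescription=true, hold_position=false, pay_taxes=true, reboot_node=true, seal_roster=true, tag_asset=true, take_oath=false); no atom is both obligatory and forbidden, so the set is consistent.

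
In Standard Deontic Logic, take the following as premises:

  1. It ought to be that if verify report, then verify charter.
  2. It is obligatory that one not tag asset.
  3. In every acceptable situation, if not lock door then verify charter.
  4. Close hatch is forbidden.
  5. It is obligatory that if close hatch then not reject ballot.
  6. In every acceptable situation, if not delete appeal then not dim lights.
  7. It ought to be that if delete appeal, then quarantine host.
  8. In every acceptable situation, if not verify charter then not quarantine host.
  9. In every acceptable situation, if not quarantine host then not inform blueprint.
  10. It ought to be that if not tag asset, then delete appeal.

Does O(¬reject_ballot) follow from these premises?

Premise 5 is O(close_hatch → ¬reject_ballot), but O(close_hatch) is not derivable from the premises, so it does not yield O(¬reject_ballot).
No other premise forces O(¬reject_ballot). An ideal world satisfying every premise can still have ¬reject_ballot false, so O(¬reject_ballot) is not derivable.

No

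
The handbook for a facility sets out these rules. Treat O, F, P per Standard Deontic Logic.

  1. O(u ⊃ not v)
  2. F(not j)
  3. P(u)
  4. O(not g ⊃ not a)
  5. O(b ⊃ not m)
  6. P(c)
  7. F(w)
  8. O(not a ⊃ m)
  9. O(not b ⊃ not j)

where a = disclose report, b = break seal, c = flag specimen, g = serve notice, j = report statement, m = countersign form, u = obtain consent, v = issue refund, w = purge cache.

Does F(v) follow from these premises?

Premise 1 is O(u ⊃ not v), but O(u) is not derivable from the premises (the permission P(u) asserts only not O(not u), not O(u)), so it does not yield O(not v).
No other premise forces O(not v). An ideal world satisfying every premise can still have v true, so F(v) is not derivable.

No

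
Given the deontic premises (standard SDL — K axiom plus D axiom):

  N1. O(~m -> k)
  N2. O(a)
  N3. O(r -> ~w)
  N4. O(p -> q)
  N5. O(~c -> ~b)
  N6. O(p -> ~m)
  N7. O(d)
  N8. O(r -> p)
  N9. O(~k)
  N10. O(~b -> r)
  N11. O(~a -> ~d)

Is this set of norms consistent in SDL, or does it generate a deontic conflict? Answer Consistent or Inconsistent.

Consistent

Premise 11 is O(~a -> ~d), but O(~a) is not derivable from the premises, so it does not yield O(~d).
So O(~d) is not derivable, and the apparent clash with O(d) does not arise.
A world satisfying every obligation exists (e.g. a=true, b=true, c=true, d=true, k=false, m=true, p=false, q=false, r=false, w=false); no atom is both obligatory and forbidden, so the set is consistent.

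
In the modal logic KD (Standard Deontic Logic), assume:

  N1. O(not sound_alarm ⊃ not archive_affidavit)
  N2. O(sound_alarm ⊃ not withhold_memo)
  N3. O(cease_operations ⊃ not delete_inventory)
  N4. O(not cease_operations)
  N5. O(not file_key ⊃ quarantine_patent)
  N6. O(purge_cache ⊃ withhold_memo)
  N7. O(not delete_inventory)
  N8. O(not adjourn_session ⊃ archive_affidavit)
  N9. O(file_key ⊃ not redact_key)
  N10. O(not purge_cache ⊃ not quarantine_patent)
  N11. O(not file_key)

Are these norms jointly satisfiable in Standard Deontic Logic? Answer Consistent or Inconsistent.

Premise 3 is O(cease_operations ⊃ not delete_inventory); even if O(not delete_inventory) held, inferring O(cease_operations) would be affirming the consequent — invalid.
So O(cease_operations) is not derivable, and the apparent clash with O(not cease_operations) does not arise.
A world satisfying every obligation exists (e.g. adjourn_session=true, archive_affidavit=false, cease_operations=false, delete_inventory=false, file_key=false, purge_cache=true, quarantine_patent=true, redact_key=false, sound_alarm=false, withhold_memo=true); no atom is both obligatory and forbidden, so the set is consistent.

Consistent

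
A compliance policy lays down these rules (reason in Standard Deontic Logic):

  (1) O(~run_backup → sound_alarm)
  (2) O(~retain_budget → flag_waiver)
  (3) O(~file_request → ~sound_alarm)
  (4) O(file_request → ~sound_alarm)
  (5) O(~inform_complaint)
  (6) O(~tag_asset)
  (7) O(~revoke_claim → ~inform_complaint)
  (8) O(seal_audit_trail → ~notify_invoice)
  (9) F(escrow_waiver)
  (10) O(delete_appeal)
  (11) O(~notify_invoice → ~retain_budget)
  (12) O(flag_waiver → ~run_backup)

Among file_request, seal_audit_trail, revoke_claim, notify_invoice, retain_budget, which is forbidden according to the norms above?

seal_audit_trail

Premises 3 and 4 cover both cases: O(~file_request → ~sound_alarm) and O(file_request → ~sound_alarm). Since ~file_request ∨ file_request is a tautology, O(~sound_alarm) follows.
Premise 1, O(~run_backup → sound_alarm), contraposes to O(~sound_alarm → run_backup); with O(~sound_alarm) we get O(run_backup).
Premise 12 is O(flag_waiver → ~run_backup); contrapositively O(run_backup → ~flag_waiver). Since O(run_backup) holds, K gives O(~flag_waiver).
The contrapositive of premise 2 (O(~retain_budget → flag_waiver)) is O(~flag_waiver → retain_budget), and O(~flag_waiver) is already established, so O(retain_budget).
Premise 11, O(~notify_invoice → ~retain_budget), contraposes to O(retain_budget → notify_invoice); with O(retain_budget) we get O(notify_invoice).
Premise 8 is O(seal_audit_trail → ~notify_invoice); contrapositively O(notify_invoice → ~seal_audit_trail). Since O(notify_invoice) holds, K gives O(~seal_audit_trail).
So O(~seal_audit_trail) holds, i.e. seal_audit_trail is forbidden. None of the other listed options is forbidden under the premises.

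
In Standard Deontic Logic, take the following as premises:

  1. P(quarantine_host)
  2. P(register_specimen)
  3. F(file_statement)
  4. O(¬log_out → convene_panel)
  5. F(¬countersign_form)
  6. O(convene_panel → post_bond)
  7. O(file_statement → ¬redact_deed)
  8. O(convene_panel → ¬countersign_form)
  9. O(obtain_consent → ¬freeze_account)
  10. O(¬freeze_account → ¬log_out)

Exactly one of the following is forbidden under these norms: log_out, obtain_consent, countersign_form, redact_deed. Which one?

obtain_consent

Premise 5 is F(¬countersign_form), i.e. O(countersign_form).
Premise 8 is O(convene_panel → ¬countersign_form); contrapositively O(countersign_form → ¬convene_panel). Since O(countersign_form) holds, K gives O(¬convene_panel).
Premise 4, O(¬log_out → convene_panel), contraposes to O(¬convene_panel → log_out); with O(¬convene_panel) we get O(log_out).
Premise 10 is O(¬freeze_account → ¬log_out); contrapositively O(log_out → freeze_account). Since O(log_out) holds, K gives O(freeze_account).
Premise 9 is O(obtain_consent → ¬freeze_account); contrapositively O(freeze_account → ¬obtain_consent). Since O(freeze_account) holds, K gives O(¬obtain_consent).
So O(¬obtain_consent) holds, i.e. obtain_consent is forbidden. None of the other listed options is forbidden under the premises.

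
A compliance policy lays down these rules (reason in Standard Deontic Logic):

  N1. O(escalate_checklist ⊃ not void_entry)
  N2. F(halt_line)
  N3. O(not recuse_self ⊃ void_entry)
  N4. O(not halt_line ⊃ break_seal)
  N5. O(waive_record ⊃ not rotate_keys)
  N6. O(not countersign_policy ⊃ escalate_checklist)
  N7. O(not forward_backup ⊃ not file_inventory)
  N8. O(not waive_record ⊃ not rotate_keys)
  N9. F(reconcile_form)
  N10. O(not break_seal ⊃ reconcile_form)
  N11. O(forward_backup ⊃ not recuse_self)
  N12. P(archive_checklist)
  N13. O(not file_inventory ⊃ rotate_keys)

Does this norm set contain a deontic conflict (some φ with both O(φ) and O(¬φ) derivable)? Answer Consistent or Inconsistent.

Consistent

Premise 10 is O(not break_seal ⊃ reconcile_form), but O(not break_seal) is not derivable from the premises, so it does not yield O(reconcile_form).
So O(reconcile_form) is not derivable, and the apparent clash with O(not reconcile_form) does not arise.
A world satisfying every obligation exists (e.g. archive_checklist=false, break_seal=true, countersign_policy=true, escalate_checklist=false, file_inventory=true, forward_backup=true, halt_line=false, reconcile_form=false, recuse_self=false, rotate_keys=false, void_entry=true, waive_record=false); no atom is both obligatory and forbidden, so the set is consistent.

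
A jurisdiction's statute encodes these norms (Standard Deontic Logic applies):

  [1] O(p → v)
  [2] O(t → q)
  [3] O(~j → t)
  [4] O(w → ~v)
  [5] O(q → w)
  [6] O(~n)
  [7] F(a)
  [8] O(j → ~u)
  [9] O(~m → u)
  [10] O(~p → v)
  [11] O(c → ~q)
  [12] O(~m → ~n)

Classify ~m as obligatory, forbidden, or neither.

By case analysis on ~p: premise 10 gives O(~p → v) and premise 1 gives O(p → v), so O(v) either way.
Premise 4 is O(w → ~v); contrapositively O(v → ~w). Since O(v) holds, K gives O(~w).
The contrapositive of premise 5 (O(q → w)) is O(~w → ~q), and O(~w) is already established, so O(~q).
Premise 2 is O(t → q); contrapositively O(~q → ~t). Since O(~q) holds, K gives O(~t).
Premise 3 is O(~j → t); contrapositively O(~t → j). Since O(~t) holds, K gives O(j).
Premise 8 is O(j → ~u); since O(j), deontic closure gives O(~u).
Premise 9 is O(~m → u); contrapositively O(~u → m). Since O(~u) holds, K gives O(m).
Premises 6, 7, 11, 12 do not contribute to this derivation.
Thus O(m), which is F(~m): ~m is forbidden.

Forbidden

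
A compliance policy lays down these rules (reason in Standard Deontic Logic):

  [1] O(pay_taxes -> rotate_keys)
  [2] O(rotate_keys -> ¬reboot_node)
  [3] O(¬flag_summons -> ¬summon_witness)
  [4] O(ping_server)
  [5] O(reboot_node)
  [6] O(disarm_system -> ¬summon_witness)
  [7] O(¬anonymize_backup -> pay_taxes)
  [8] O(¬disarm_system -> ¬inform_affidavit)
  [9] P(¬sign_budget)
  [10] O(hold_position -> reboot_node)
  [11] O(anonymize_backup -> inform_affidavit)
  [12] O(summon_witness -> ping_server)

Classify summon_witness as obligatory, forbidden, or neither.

From premise 5 we have O(reboot_node).
Premise 2, O(rotate_keys -> ¬reboot_node), contraposes to O(reboot_node -> ¬rotate_keys); with O(reboot_node) we get O(¬rotate_keys).
Premise 1 is O(pay_taxes -> rotate_keys); contrapositively O(¬rotate_keys -> ¬pay_taxes). Since O(¬rotate_keys) holds, K gives O(¬pay_taxes).
Premise 7 is O(¬anonymize_backup -> pay_taxes); contrapositively O(¬pay_taxes -> anonymize_backup). Since O(¬pay_taxes) holds, K gives O(anonymize_backup).
Premise 11 is O(anonymize_backup -> inform_affidavit); since O(anonymize_backup), deontic closure gives O(inform_affidavit).
Premise 8 is O(¬disarm_system -> ¬inform_affidavit); contrapositively O(inform_affidavit -> disarm_system). Since O(inform_affidavit) holds, K gives O(disarm_system).
Premise 6 is O(disarm_system -> ¬summon_witness); since O(disarm_system), deontic closure gives O(¬summon_witness).
Premises 3, 4, 9, 10, 12 do not contribute to this derivation.
Thus O(¬summon_witness), which is F(summon_witness): summon_witness is forbidden.

Forbidden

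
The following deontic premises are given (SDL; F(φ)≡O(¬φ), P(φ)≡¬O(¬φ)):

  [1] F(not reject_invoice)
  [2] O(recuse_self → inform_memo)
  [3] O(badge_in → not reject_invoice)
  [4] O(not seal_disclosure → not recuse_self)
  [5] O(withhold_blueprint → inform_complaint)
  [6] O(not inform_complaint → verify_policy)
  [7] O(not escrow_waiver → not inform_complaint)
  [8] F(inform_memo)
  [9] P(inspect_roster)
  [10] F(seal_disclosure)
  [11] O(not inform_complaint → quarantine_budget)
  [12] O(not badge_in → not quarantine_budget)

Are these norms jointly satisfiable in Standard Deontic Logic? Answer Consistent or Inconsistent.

Premise 2 is O(recuse_self → inform_memo), but O(recuse_self) is not derivable from the premises, so it does not yield O(inform_memo).
So O(inform_memo) is not derivable, and the apparent clash with O(not inform_memo) does not arise.
A world satisfying every obligation exists (e.g. badge_in=false, escrow_waiver=true, inform_complaint=true, inform_memo=false, inspect_roster=false, quarantine_budget=false, recuse_self=false, reject_invoice=true, seal_disclosure=false, verify_policy=false, withhold_blueprint=false); no atom is both obligatory and forbidden, so the set is consistent.

Consistent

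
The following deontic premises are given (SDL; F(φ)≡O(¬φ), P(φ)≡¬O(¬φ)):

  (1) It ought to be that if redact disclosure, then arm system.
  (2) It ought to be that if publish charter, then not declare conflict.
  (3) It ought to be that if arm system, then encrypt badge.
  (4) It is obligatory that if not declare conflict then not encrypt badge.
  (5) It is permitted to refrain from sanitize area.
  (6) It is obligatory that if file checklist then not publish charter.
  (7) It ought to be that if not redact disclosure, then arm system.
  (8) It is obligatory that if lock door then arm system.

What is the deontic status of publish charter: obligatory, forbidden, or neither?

Forbidden

Premises 7 and 1 cover both cases: O(¬redact_disclosure → arm_system) and O(redact_disclosure → arm_system). Since ¬redact_disclosure ∨ redact_disclosure is a tautology, O(arm_system) follows.
From O(arm_system) and premise 3, O(arm_system → encrypt_badge), we obtain O(encrypt_badge).
Premise 4 is O(¬declare_conflict → ¬encrypt_badge); contrapositively O(encrypt_badge → declare_conflict). Since O(encrypt_badge) holds, K gives O(declare_conflict).
The contrapositive of premise 2 (O(publish_charter → ¬declare_conflict)) is O(declare_conflict → ¬publish_charter), and O(declare_conflict) is already established, so O(¬publish_charter).
Premises 5, 6, 8 do not contribute to this derivation.
Thus O(¬publish_charter), which is F(publish_charter): publish_charter is forbidden.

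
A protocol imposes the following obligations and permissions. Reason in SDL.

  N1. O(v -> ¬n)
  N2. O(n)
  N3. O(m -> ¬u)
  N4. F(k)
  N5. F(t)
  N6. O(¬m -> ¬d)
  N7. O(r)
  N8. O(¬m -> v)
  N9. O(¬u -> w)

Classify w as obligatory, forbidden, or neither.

Premise 2 gives O(n).
Premise 1 is O(v -> ¬n); contrapositively O(n -> ¬v). Since O(n) holds, K gives O(¬v).
The contrapositive of premise 8 (O(¬m -> v)) is O(¬v -> m), and O(¬v) is already established, so O(m).
Premise 3 is O(m -> ¬u); since O(m), deontic closure gives O(¬u).
Applying K to premise 9 (O(¬u -> w)) and O(¬u) yields O(w).
Premises 4, 5, 6, 7 do not contribute to this derivation.
Hence w is obligatory.

Obligatory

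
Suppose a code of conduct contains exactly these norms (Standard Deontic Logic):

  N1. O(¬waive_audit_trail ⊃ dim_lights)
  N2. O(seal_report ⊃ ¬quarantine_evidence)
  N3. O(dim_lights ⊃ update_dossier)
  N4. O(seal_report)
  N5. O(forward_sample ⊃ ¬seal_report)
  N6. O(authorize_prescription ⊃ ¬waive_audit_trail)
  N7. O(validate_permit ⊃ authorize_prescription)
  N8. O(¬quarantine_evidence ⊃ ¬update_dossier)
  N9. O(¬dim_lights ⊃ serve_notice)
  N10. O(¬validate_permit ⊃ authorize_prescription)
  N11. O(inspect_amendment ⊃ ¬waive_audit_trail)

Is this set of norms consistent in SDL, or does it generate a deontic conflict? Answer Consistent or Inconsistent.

Inconsistent

Premises 7 and 10 are O(validate_permit ⊃ authorize_prescription) and O(¬validate_permit ⊃ authorize_prescription); every ideal world satisfies validate_permit or ¬validate_permit, so in either case authorize_prescription holds — hence O(authorize_prescription).
With premise 6, O(authorize_prescription ⊃ ¬waive_audit_trail), the K-axiom yields O(¬waive_audit_trail).
Premise 1 is O(¬waive_audit_trail ⊃ dim_lights); since O(¬waive_audit_trail), deontic closure gives O(dim_lights).
Premise 3 is O(dim_lights ⊃ update_dossier); since O(dim_lights), deontic closure gives O(update_dossier).
Premise 8, O(¬quarantine_evidence ⊃ ¬update_dossier), contraposes to O(update_dossier ⊃ quarantine_evidence); with O(update_dossier) we get O(quarantine_evidence).
Premise 2, O(seal_report ⊃ ¬quarantine_evidence), contraposes to O(quarantine_evidence ⊃ ¬seal_report); with O(quarantine_evidence) we get O(¬seal_report).
However, premise 4 gives O(seal_report).
We now have both O(¬seal_report) and O(seal_report) — seal_report is simultaneously obligatory and forbidden, violating the D-axiom.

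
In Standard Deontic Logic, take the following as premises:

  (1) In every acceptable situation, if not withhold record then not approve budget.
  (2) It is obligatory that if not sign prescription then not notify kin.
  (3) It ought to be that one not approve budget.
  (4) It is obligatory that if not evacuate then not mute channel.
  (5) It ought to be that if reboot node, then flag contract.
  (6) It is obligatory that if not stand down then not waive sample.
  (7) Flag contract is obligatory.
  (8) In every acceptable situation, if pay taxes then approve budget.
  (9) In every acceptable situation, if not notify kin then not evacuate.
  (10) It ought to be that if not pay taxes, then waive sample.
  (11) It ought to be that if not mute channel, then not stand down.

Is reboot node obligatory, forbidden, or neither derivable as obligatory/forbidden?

Premise 5 is O(reboot_node → flag_contract); even if O(flag_contract) held, inferring O(reboot_node) would be affirming the consequent — invalid.
No premise or chain of K-axiom applications forces O(reboot_node), and none forces O(¬reboot_node). So reboot_node is neither obligatory nor forbidden under these norms.

Neither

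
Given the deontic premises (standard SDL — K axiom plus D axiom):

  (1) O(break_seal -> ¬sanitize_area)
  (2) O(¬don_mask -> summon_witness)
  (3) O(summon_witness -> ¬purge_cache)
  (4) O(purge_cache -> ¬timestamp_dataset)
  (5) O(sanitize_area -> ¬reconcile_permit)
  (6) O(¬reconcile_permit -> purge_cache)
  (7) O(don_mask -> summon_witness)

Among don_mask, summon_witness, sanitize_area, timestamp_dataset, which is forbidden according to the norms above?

sanitize_area

Premises 2 and 7 cover both cases: O(¬don_mask -> summon_witness) and O(don_mask -> summon_witness). Since ¬don_mask ∨ don_mask is a tautology, O(summon_witness) follows.
With premise 3, O(summon_witness -> ¬purge_cache), the K-axiom yields O(¬purge_cache).
Premise 6 is O(¬reconcile_permit -> purge_cache); contrapositively O(¬purge_cache -> reconcile_permit). Since O(¬purge_cache) holds, K gives O(reconcile_permit).
The contrapositive of premise 5 (O(sanitize_area -> ¬reconcile_permit)) is O(reconcile_permit -> ¬sanitize_area), and O(reconcile_permit) is already established, so O(¬sanitize_area).
So O(¬sanitize_area) holds, i.e. sanitize_area is forbidden. None of the other listed options is forbidden under the premises.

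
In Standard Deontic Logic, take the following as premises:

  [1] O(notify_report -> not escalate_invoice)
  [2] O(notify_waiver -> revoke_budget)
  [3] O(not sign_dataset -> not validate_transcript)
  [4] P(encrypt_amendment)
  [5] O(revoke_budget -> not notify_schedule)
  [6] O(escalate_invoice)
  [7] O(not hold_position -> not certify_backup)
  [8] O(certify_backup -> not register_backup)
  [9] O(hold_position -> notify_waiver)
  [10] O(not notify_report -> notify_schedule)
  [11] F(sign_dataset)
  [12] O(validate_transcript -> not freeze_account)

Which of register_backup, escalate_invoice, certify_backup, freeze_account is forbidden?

Premise 6 gives O(escalate_invoice).
Premise 1 is O(notify_report -> not escalate_invoice); contrapositively O(escalate_invoice -> not notify_report). Since O(escalate_invoice) holds, K gives O(not notify_report).
From O(not notify_report) and premise 10, O(not notify_report -> notify_schedule), we obtain O(notify_schedule).
Premise 5 is O(revoke_budget -> not notify_schedule); contrapositively O(notify_schedule -> not revoke_budget). Since O(notify_schedule) holds, K gives O(not revoke_budget).
The contrapositive of premise 2 (O(notify_waiver -> revoke_budget)) is O(not revoke_budget -> not notify_waiver), and O(not revoke_budget) is already established, so O(not notify_waiver).
Premise 9 is O(hold_position -> notify_waiver); contrapositively O(not notify_waiver -> not hold_position). Since O(not notify_waiver) holds, K gives O(not hold_position).
Premise 7 is O(not hold_position -> not certify_backup); since O(not hold_position), deontic closure gives O(not certify_backup).
So O(not certify_backup) holds, i.e. certify_backup is forbidden. None of the other listed options is forbidden under the premises.

certify_backup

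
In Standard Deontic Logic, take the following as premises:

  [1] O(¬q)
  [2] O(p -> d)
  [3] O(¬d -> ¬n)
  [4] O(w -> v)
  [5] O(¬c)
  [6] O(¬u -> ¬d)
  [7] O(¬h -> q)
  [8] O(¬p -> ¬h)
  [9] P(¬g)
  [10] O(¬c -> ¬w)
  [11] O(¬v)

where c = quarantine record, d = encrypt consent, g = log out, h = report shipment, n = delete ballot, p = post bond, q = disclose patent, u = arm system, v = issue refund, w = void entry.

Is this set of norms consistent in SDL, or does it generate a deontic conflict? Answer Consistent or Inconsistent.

Premise 4 is O(w -> v), but O(w) is not derivable from the premises, so it does not yield O(v).
So O(v) is not derivable, and the apparent clash with O(¬v) does not arise.
A world satisfying every obligation exists (e.g. c=false, d=true, g=false, h=true, n=false, p=true, q=false, u=true, v=false, w=false); no atom is both obligatory and forbidden, so the set is consistent.

Consistent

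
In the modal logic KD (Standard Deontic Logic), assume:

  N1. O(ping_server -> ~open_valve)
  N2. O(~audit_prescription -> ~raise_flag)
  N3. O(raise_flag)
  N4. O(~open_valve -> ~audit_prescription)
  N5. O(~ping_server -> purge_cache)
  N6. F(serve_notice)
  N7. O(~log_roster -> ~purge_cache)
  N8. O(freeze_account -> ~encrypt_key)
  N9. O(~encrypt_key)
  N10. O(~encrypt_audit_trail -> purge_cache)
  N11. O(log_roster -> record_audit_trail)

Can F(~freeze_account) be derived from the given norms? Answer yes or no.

Premise 8 is O(freeze_account -> ~encrypt_key); even if O(~encrypt_key) held, inferring O(freeze_account) would be affirming the consequent — invalid.
No other premise forces O(freeze_account). An ideal world satisfying every premise can still have ~freeze_account true, so F(~freeze_account) is not derivable.

No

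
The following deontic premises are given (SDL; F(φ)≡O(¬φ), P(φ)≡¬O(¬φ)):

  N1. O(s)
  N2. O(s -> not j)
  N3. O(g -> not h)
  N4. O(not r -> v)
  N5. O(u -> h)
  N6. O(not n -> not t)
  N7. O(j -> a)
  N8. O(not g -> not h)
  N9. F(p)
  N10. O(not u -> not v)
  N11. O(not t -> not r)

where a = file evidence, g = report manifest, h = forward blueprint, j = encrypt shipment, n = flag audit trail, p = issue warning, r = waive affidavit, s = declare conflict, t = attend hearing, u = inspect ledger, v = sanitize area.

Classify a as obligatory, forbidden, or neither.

Neither

Premise 7 is O(j -> a), but O(j) is not derivable from the premises, so it does not yield O(a).
No premise or chain of K-axiom applications forces O(a), and none forces O(not a). So a is neither obligatory nor forbidden under these norms.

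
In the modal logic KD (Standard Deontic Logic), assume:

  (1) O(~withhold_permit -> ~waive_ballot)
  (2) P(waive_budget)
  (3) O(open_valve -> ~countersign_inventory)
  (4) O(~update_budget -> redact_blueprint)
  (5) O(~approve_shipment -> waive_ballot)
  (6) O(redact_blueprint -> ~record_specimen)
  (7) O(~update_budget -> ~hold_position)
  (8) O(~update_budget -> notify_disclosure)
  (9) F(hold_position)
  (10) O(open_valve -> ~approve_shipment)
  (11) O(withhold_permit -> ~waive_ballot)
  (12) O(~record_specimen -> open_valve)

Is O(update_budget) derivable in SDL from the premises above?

Premises 11 and 1 cover both cases: O(withhold_permit -> ~waive_ballot) and O(~withhold_permit -> ~waive_ballot). Since withhold_permit ∨ ~withhold_permit is a tautology, O(~waive_ballot) follows.
Premise 5, O(~approve_shipment -> waive_ballot), contraposes to O(~waive_ballot -> approve_shipment); with O(~waive_ballot) we get O(approve_shipment).
Premise 10, O(open_valve -> ~approve_shipment), contraposes to O(approve_shipment -> ~open_valve); with O(approve_shipment) we get O(~open_valve).
Premise 12 is O(~record_specimen -> open_valve); contrapositively O(~open_valve -> record_specimen). Since O(~open_valve) holds, K gives O(record_specimen).
The contrapositive of premise 6 (O(redact_blueprint -> ~record_specimen)) is O(record_specimen -> ~redact_blueprint), and O(record_specimen) is already established, so O(~redact_blueprint).
Premise 4, O(~update_budget -> redact_blueprint), contraposes to O(~redact_blueprint -> update_budget); with O(~redact_blueprint) we get O(update_budget).
Premises 2, 3, 7, 8, 9 do not contribute to this derivation.
So O(update_budget) follows.

Yes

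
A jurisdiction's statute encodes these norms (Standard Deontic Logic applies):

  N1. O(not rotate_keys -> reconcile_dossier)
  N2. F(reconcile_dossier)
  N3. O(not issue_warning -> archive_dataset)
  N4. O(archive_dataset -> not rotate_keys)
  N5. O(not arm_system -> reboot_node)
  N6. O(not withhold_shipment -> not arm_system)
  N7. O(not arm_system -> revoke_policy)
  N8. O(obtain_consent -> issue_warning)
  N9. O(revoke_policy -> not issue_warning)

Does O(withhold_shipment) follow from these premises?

F(reconcile_dossier) at premise 2 means O(not reconcile_dossier).
Premise 1 is O(not rotate_keys -> reconcile_dossier); contrapositively O(not reconcile_dossier -> rotate_keys). Since O(not reconcile_dossier) holds, K gives O(rotate_keys).
Premise 4 is O(archive_dataset -> not rotate_keys); contrapositively O(rotate_keys -> not archive_dataset). Since O(rotate_keys) holds, K gives O(not archive_dataset).
Premise 3 is O(not issue_warning -> archive_dataset); contrapositively O(not archive_dataset -> issue_warning). Since O(not archive_dataset) holds, K gives O(issue_warning).
Premise 9, O(revoke_policy -> not issue_warning), contraposes to O(issue_warning -> not revoke_policy); with O(issue_warning) we get O(not revoke_policy).
Premise 7, O(not arm_system -> revoke_policy), contraposes to O(not revoke_policy -> arm_system); with O(not revoke_policy) we get O(arm_system).
Premise 6 is O(not withhold_shipment -> not arm_system); contrapositively O(arm_system -> withhold_shipment). Since O(arm_system) holds, K gives O(withhold_shipment).
Premises 5, 8 do not contribute to this derivation.
So O(withhold_shipment) follows.

Yes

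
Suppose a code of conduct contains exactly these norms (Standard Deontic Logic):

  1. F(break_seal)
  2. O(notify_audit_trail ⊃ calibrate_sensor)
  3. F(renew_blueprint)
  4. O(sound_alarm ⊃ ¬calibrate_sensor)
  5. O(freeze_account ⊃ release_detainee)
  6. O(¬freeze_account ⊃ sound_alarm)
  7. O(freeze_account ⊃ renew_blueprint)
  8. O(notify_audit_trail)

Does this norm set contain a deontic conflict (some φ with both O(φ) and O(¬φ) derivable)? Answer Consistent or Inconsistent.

Inconsistent

Premise 3, F(renew_blueprint), is equivalent to O(¬renew_blueprint).
Premise 7, O(freeze_account ⊃ renew_blueprint), contraposes to O(¬renew_blueprint ⊃ ¬freeze_account); with O(¬renew_blueprint) we get O(¬freeze_account).
Premise 6 is O(¬freeze_account ⊃ sound_alarm); since O(¬freeze_account), deontic closure gives O(sound_alarm).
Applying K to premise 4 (O(sound_alarm ⊃ ¬calibrate_sensor)) and O(sound_alarm) yields O(¬calibrate_sensor).
Premise 2 is O(notify_audit_trail ⊃ calibrate_sensor); contrapositively O(¬calibrate_sensor ⊃ ¬notify_audit_trail). Since O(¬calibrate_sensor) holds, K gives O(¬notify_audit_trail).
Yet premise 8 states O(notify_audit_trail).
We now have both O(¬notify_audit_trail) and O(notify_audit_trail) — notify_audit_trail is simultaneously obligatory and forbidden, violating the D-axiom.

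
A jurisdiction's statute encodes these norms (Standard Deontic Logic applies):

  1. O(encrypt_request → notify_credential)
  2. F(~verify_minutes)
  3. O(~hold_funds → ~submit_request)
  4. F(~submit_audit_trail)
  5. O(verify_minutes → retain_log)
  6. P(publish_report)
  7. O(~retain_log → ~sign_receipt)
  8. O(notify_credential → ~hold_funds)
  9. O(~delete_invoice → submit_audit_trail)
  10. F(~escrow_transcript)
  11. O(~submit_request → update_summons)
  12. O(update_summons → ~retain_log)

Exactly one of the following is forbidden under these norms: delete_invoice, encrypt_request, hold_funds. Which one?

F(~verify_minutes) at premise 2 means O(verify_minutes).
Premise 5 is O(verify_minutes → retain_log); since O(verify_minutes), deontic closure gives O(retain_log).
Premise 12, O(update_summons → ~retain_log), contraposes to O(retain_log → ~update_summons); with O(retain_log) we get O(~update_summons).
The contrapositive of premise 11 (O(~submit_request → update_summons)) is O(~update_summons → submit_request), and O(~update_summons) is already established, so O(submit_request).
Premise 3 is O(~hold_funds → ~submit_request); contrapositively O(submit_request → hold_funds). Since O(submit_request) holds, K gives O(hold_funds).
Premise 8, O(notify_credential → ~hold_funds), contraposes to O(hold_funds → ~notify_credential); with O(hold_funds) we get O(~notify_credential).
Premise 1, O(encrypt_request → notify_credential), contraposes to O(~notify_credential → ~encrypt_request); with O(~notify_credential) we get O(~encrypt_request).
So O(~encrypt_request) holds, i.e. encrypt_request is forbidden. None of the other listed options is forbidden under the premises.

encrypt_request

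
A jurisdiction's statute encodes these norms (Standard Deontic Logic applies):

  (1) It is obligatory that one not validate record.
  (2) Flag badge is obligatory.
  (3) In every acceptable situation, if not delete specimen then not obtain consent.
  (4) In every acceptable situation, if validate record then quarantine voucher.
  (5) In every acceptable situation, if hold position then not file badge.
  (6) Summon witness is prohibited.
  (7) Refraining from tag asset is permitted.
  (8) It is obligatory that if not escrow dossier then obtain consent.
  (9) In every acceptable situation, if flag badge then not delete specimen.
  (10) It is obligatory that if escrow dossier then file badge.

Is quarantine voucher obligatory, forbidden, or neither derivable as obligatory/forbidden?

Premise 4 is O(validate_record → quarantine_voucher), but O(validate_record) is not derivable from the premises, so it does not yield O(quarantine_voucher).
No premise or chain of K-axiom applications forces O(quarantine_voucher), and none forces O(¬quarantine_voucher). So quarantine_voucher is neither obligatory nor forbidden under these norms.

Neither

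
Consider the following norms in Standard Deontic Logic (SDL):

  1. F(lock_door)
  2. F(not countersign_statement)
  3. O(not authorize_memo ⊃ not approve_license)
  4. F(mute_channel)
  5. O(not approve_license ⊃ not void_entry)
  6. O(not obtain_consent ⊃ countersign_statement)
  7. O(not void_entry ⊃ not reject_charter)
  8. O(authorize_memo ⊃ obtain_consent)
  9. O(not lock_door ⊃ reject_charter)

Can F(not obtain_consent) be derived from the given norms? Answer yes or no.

Premise 1 is F(lock_door), i.e. O(not lock_door).
Applying K to premise 9 (O(not lock_door ⊃ reject_charter)) and O(not lock_door) yields O(reject_charter).
Premise 7 is O(not void_entry ⊃ not reject_charter); contrapositively O(reject_charter ⊃ void_entry). Since O(reject_charter) holds, K gives O(void_entry).
The contrapositive of premise 5 (O(not approve_license ⊃ not void_entry)) is O(void_entry ⊃ approve_license), and O(void_entry) is already established, so O(approve_license).
Premise 3 is O(not authorize_memo ⊃ not approve_license); contrapositively O(approve_license ⊃ authorize_memo). Since O(approve_license) holds, K gives O(authorize_memo).
Applying K to premise 8 (O(authorize_memo ⊃ obtain_consent)) and O(authorize_memo) yields O(obtain_consent).
Premises 2, 4, 6 do not contribute to this derivation.
So O(obtain_consent) holds, i.e. F(not obtain_consent). The claim follows.

Yes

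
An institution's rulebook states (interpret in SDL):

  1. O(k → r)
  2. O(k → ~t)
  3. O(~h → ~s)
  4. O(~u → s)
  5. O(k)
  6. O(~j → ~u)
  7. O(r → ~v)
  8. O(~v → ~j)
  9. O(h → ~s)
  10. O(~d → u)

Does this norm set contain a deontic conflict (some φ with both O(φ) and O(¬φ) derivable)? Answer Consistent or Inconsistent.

Premises 9 and 3 cover both cases: O(h → ~s) and O(~h → ~s). Since h ∨ ~h is a tautology, O(~s) follows.
Premise 4 is O(~u → s); contrapositively O(~s → u). Since O(~s) holds, K gives O(u).
Premise 6 is O(~j → ~u); contrapositively O(u → j). Since O(u) holds, K gives O(j).
Premise 8, O(~v → ~j), contraposes to O(j → v); with O(j) we get O(v).
The contrapositive of premise 7 (O(r → ~v)) is O(v → ~r), and O(v) is already established, so O(~r).
The contrapositive of premise 1 (O(k → r)) is O(~r → ~k), and O(~r) is already established, so O(~k).
But premise 5 directly asserts O(k).
We now have both O(~k) and O(k) — k is simultaneously obligatory and forbidden, violating the D-axiom.

Inconsistent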